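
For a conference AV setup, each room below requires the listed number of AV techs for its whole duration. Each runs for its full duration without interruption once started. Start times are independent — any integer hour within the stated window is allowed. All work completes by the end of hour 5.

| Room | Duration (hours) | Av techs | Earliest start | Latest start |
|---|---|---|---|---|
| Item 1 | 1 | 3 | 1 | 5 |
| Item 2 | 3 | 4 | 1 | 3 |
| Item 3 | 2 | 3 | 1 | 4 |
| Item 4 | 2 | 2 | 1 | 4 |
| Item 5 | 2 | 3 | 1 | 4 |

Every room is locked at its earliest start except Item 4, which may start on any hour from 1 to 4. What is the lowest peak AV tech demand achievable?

13

Item 4@1: h1:15  h2:12  h3:4  h4:0  h5:0 → peak 15
Item 4@2: h1:13  h2:12  h3:6  h4:0  h5:0 → peak 13
Item 4@3: h1:13  h2:10  h3:6  h4:2  h5:0 → peak 13
Item 4@4: h1:13  h2:10  h3:4  h4:2  h5:2 → peak 13
Best is Item 4@2, peak 13.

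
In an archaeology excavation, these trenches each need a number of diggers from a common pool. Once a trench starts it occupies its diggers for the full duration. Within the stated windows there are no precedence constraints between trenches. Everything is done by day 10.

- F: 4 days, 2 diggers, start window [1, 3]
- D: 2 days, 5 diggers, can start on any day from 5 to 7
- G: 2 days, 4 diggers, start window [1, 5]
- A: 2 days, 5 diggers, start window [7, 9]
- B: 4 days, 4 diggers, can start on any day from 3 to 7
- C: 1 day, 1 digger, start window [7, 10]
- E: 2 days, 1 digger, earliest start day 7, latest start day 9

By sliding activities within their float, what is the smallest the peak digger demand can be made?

6

Early-start (F@1, D@5, G@1, A@7, B@3, C@7, E@7) gives peak 9: d1:6  d2:6  d3:6  d4:6  d5:9  d6:9  d7:7  d8:6  d9:0  d10:0.
Shift D→7, A→9, E→8.
Schedule F@1, D@7, G@1, A@9, B@3, C@7, E@8: d1:6  d2:6  d3:6  d4:6  d5:4  d6:4  d7:6  d8:6  d9:6  d10:5 — peak 6.
Total digger-days = 55 over 10 days ⇒ peak ≥ ⌈55/10⌉ = 6, so 6 is optimal.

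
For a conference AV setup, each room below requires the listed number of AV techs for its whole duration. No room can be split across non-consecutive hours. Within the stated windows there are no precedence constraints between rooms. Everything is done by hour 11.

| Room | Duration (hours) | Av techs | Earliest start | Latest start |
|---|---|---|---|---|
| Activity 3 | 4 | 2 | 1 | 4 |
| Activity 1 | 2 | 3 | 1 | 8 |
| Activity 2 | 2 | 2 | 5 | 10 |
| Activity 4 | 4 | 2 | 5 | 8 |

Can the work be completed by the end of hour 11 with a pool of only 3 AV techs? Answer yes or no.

The minimum achievable peak is 4; 3 < 4, so no feasible schedule stays within the cap.

no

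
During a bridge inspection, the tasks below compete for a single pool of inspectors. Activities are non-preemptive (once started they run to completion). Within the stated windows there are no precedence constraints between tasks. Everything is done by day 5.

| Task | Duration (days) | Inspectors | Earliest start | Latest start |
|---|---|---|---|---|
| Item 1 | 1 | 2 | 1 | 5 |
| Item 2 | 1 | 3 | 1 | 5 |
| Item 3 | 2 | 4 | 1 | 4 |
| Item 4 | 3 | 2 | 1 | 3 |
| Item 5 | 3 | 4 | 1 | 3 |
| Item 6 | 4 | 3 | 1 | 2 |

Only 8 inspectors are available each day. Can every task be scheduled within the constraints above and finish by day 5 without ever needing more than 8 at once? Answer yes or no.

no

Total inspector-days = 43; over 5 days the average is 43/5 > 8, so some day must exceed 8.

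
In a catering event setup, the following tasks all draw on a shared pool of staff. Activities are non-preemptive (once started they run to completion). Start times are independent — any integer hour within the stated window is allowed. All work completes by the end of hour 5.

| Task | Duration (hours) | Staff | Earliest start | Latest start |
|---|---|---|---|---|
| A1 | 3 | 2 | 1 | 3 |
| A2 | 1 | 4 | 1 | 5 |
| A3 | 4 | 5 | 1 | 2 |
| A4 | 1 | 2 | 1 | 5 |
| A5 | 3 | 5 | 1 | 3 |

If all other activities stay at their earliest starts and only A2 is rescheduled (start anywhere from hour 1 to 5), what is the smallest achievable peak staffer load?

14

A2@1: h1:18  h2:12  h3:12  h4:5  h5:0 → peak 18
A2@2: h1:14  h2:16  h3:12  h4:5  h5:0 → peak 16
A2@3: h1:14  h2:12  h3:16  h4:5  h5:0 → peak 16
A2@4: h1:14  h2:12  h3:12  h4:9  h5:0 → peak 14
A2@5: h1:14  h2:12  h3:12  h4:5  h5:4 → peak 14
Best is A2@4, peak 14.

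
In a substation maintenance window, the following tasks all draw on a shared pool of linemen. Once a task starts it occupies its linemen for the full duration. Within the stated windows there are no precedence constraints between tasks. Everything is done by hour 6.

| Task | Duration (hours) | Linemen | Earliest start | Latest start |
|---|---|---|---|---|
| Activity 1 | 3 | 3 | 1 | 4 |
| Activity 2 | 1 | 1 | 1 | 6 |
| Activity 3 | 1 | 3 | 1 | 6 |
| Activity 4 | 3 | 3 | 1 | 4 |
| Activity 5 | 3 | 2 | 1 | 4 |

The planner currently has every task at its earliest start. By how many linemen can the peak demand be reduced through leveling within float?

Early-start peak: h1:12  h2:8  h3:8  h4:0  h5:0  h6:0 ⇒ 12.
Leveled (Activity 1@1, Activity 2@1, Activity 3@2, Activity 4@3, Activity 5@4): h1:4  h2:6  h3:6  h4:5  h5:5  h6:2 ⇒ 6.
Reduction 12 − 6 = 6.

6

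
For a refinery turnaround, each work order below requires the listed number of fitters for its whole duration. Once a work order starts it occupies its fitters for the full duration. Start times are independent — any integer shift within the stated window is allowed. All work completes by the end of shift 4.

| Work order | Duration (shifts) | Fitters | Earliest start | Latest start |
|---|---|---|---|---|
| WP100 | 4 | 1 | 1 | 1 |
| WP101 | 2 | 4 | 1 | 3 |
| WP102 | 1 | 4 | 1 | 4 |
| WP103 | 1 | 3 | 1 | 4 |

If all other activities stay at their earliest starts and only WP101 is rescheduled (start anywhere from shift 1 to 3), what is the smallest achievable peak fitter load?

8

WP101@1: s1:12  s2:5  s3:1  s4:1 → peak 12
WP101@2: s1:8  s2:5  s3:5  s4:1 → peak 8
WP101@3: s1:8  s2:1  s3:5  s4:5 → peak 8
Best is WP101@2, peak 8.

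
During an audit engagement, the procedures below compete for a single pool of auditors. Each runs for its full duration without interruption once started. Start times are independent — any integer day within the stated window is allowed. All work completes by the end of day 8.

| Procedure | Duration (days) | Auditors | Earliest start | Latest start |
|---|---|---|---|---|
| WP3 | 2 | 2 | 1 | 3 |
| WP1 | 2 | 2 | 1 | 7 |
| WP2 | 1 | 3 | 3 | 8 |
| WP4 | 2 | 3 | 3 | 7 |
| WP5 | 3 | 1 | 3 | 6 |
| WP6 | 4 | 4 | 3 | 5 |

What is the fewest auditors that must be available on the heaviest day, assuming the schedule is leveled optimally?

Early-start (WP3@1, WP1@1, WP2@3, WP4@3, WP5@3, WP6@3) gives peak 11: d1:4  d2:4  d3:11  d4:8  d5:5  d6:4  d7:0  d8:0.
Shift WP5→4, WP6→5.
Schedule WP3@1, WP1@1, WP2@3, WP4@3, WP5@4, WP6@5: d1:4  d2:4  d3:6  d4:4  d5:5  d6:5  d7:4  d8:4 — peak 6.

6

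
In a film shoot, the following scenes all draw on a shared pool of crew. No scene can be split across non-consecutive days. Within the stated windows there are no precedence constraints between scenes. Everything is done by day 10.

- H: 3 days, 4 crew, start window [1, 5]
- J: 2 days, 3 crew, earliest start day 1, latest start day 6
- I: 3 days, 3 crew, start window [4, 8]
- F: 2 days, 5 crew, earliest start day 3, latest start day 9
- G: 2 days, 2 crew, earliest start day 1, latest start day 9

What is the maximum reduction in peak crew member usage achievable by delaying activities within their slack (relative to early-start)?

Early-start peak: d1:9  d2:9  d3:9  d4:8  d5:3  d6:3  d7:0  d8:0  d9:0  d10:0 ⇒ 9.
Leveled (H@1, J@4, I@6, F@9, G@4): d1:4  d2:4  d3:4  d4:5  d5:5  d6:3  d7:3  d8:3  d9:5  d10:5 ⇒ 5.
Reduction 9 − 5 = 4.

4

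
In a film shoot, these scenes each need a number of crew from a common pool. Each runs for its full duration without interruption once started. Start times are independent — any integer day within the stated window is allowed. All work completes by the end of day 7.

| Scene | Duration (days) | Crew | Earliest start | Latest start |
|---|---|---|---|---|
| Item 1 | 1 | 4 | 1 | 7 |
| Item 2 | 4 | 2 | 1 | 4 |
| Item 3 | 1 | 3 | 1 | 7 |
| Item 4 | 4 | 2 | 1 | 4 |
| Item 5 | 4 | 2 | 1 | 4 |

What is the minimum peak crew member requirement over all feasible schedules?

Early-start (Item 1@1, Item 2@1, Item 3@1, Item 4@1, Item 5@1) gives peak 13: d1:13  d2:6  d3:6  d4:6  d5:0  d6:0  d7:0.
Shift Item 3→2, Item 4→3, Item 5→3.
Schedule Item 1@1, Item 2@1, Item 3@2, Item 4@3, Item 5@3: d1:6  d2:5  d3:6  d4:6  d5:4  d6:4  d7:0 — peak 6.

6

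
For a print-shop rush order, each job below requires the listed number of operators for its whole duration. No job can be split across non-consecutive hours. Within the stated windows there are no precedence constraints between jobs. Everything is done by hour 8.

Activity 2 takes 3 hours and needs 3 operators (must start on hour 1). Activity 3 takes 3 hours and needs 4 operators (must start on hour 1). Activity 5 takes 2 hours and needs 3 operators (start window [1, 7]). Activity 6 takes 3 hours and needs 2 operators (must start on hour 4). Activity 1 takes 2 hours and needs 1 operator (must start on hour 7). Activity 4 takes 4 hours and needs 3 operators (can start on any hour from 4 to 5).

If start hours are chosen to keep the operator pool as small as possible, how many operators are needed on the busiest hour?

7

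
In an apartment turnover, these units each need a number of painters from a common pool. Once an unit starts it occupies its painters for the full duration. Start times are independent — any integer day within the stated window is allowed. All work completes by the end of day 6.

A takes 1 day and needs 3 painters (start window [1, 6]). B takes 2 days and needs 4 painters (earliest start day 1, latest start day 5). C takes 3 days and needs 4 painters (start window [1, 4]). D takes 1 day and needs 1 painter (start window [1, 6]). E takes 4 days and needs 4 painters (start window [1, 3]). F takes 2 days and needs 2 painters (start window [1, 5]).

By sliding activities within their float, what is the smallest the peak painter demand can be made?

Early-start (A@1, B@1, C@1, D@1, E@1, F@1) gives peak 18: d1:18  d2:14  d3:8  d4:4  d5:0  d6:0.
Shift C→2, E→3, F→5.
Schedule A@1, B@1, C@2, D@1, E@3, F@5: d1:8  d2:8  d3:8  d4:8  d5:6  d6:6 — peak 8.
Total painter-days = 44 over 6 days ⇒ peak ≥ ⌈44/6⌉ = 8, so 8 is optimal.

8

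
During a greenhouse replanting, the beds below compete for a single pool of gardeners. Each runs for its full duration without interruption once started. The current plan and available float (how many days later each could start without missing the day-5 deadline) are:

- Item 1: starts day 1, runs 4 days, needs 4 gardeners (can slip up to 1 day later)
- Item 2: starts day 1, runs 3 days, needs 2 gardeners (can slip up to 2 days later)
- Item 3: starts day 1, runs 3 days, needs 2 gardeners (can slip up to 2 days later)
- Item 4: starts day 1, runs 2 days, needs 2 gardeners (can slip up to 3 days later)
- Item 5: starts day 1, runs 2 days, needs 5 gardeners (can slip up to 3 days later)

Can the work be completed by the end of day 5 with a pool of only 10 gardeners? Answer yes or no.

Schedule Item 1@1, Item 2@1, Item 3@1, Item 4@1, Item 5@4: d1:10  d2:10  d3:8  d4:9  d5:5 — peak 10 ≤ 10.

yes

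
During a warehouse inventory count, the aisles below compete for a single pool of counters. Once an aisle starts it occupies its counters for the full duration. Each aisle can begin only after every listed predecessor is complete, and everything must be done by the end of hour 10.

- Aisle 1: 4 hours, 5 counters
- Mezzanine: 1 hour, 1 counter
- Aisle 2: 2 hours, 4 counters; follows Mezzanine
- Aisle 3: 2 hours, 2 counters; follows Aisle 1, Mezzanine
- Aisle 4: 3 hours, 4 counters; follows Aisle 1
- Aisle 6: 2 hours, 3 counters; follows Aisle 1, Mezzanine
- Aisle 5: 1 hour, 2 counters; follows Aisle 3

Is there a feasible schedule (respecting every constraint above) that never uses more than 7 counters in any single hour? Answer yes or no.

Schedule Aisle 1@1, Mezzanine@1, Aisle 2@5, Aisle 3@5, Aisle 4@7, Aisle 6@7, Aisle 5@9: h1:6  h2:5  h3:5  h4:5  h5:6  h6:6  h7:7  h8:7  h9:6  h10:0 — peak 7 ≤ 7.

yes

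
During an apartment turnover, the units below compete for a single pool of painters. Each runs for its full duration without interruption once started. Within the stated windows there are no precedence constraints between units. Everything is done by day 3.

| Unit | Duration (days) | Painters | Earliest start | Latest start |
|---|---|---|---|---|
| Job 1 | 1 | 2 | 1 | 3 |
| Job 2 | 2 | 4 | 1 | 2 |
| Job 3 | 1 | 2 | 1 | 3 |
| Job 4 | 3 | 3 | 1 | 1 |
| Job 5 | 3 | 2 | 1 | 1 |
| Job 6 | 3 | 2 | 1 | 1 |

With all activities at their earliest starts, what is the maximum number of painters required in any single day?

15

Early-start schedule: Job 1@1, Job 2@1, Job 3@1, Job 4@1, Job 5@1, Job 6@1.
Load per day: day 1: 15, day 2: 11, day 3: 7.
Peak is 15.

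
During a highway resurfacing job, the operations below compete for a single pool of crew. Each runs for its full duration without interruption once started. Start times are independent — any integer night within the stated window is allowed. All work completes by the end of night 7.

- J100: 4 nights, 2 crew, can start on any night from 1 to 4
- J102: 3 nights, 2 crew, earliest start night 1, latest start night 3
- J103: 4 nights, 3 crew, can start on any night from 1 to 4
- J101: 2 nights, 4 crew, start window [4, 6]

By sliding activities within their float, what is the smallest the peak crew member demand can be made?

Early-start (J100@1, J102@1, J103@1, J101@4) gives peak 9: n1:7  n2:7  n3:7  n4:9  n5:4  n6:0  n7:0.
Shift J100→4, J101→5.
Schedule J100@4, J102@1, J103@1, J101@5: n1:5  n2:5  n3:5  n4:5  n5:6  n6:6  n7:2 — peak 6.

6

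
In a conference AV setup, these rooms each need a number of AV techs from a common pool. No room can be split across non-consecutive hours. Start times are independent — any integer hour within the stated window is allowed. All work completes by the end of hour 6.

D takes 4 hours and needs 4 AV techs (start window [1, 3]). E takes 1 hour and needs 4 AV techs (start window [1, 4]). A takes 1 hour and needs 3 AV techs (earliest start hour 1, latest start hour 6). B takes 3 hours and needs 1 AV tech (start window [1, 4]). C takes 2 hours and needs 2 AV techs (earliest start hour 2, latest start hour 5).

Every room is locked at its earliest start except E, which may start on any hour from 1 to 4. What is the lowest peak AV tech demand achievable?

E@1: h1:12  h2:7  h3:7  h4:4  h5:0  h6:0 → peak 12
E@2: h1:8  h2:11  h3:7  h4:4  h5:0  h6:0 → peak 11
E@3: h1:8  h2:7  h3:11  h4:4  h5:0  h6:0 → peak 11
E@4: h1:8  h2:7  h3:7  h4:8  h5:0  h6:0 → peak 8
Best is E@4, peak 8.

8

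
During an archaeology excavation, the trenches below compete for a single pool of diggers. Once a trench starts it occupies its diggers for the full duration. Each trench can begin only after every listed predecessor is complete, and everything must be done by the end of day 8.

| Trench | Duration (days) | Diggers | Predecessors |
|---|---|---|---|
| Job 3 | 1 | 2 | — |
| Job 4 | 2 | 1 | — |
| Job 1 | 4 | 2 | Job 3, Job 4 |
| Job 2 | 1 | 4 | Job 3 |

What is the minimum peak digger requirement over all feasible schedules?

Early-start (Job 3@1, Job 4@1, Job 1@3, Job 2@2) gives peak 5: d1:3  d2:5  d3:2  d4:2  d5:2  d6:2  d7:0  d8:0.
Shift Job 2→7.
Schedule Job 3@1, Job 4@1, Job 1@3, Job 2@7: d1:3  d2:1  d3:2  d4:2  d5:2  d6:2  d7:4  d8:0 — peak 4.

4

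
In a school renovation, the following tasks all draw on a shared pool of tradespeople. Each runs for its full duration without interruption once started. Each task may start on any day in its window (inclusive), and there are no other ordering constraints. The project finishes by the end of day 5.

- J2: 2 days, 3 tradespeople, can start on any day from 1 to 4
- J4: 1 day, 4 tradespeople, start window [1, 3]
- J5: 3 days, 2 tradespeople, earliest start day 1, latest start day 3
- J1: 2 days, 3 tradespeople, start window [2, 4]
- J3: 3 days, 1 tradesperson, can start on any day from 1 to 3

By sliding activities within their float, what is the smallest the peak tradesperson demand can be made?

6

Early-start (J2@1, J4@1, J5@1, J1@2, J3@1) gives peak 10: d1:10  d2:9  d3:6  d4:0  d5:0.
Shift J2→2, J1→4, J3→2.
Schedule J2@2, J4@1, J5@1, J1@4, J3@2: d1:6  d2:6  d3:6  d4:4  d5:3 — peak 6.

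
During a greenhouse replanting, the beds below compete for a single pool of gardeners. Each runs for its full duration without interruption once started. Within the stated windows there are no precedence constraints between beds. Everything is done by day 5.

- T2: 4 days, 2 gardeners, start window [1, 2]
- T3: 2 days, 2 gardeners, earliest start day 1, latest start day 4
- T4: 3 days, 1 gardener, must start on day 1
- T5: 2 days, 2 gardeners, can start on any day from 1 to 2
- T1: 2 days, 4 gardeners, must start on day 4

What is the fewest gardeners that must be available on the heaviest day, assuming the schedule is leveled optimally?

Schedule T2@1, T3@1, T4@1, T5@1, T1@4: d1:7  d2:7  d3:3  d4:6  d5:4 — peak 7.
No arrangement of the 16 feasible schedules does better.

7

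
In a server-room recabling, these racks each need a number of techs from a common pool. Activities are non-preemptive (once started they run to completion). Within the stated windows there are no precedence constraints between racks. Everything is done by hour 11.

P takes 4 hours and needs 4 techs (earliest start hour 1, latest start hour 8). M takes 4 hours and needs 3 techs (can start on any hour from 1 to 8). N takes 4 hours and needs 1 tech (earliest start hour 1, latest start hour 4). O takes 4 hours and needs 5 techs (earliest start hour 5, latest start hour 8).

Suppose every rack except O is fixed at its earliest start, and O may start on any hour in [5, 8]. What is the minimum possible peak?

8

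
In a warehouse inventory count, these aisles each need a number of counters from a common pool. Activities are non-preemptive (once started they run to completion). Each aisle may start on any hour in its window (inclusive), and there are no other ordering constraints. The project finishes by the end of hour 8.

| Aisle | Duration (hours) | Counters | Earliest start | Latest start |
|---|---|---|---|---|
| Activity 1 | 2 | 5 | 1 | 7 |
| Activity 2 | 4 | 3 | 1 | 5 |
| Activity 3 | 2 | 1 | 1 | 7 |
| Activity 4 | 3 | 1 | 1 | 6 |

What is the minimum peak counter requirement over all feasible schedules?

Early-start (Activity 1@1, Activity 2@1, Activity 3@1, Activity 4@1) gives peak 10: h1:10  h2:10  h3:4  h4:3  h5:0  h6:0  h7:0  h8:0.
Shift Activity 2→3, Activity 3→3, Activity 4→3.
Schedule Activity 1@1, Activity 2@3, Activity 3@3, Activity 4@3: h1:5  h2:5  h3:5  h4:5  h5:4  h6:3  h7:0  h8:0 — peak 5.

5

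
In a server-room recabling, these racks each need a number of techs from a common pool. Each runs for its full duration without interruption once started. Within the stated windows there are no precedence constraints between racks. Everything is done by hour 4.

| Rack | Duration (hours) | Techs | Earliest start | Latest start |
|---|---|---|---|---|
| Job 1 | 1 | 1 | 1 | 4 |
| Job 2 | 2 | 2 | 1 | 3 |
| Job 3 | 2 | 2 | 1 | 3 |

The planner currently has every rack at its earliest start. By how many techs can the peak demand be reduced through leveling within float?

Early-start peak: h1:5  h2:4  h3:0  h4:0 ⇒ 5.
Leveled (Job 1@1, Job 2@1, Job 3@3): h1:3  h2:2  h3:2  h4:2 ⇒ 3.
Reduction 5 − 3 = 2.

2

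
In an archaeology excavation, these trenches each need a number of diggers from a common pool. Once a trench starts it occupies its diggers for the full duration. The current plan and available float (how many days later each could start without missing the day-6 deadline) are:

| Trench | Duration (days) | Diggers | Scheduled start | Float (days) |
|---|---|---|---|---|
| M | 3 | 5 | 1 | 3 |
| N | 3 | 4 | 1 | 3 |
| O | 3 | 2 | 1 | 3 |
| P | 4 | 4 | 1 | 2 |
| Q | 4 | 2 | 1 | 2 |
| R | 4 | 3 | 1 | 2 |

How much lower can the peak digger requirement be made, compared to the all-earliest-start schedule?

5

Early-start peak: d1:20  d2:20  d3:20  d4:9  d5:0  d6:0 ⇒ 20.
Leveled (M@1, N@4, O@4, P@1, Q@1, R@1): d1:14  d2:14  d3:14  d4:15  d5:6  d6:6 ⇒ 15.
Reduction 20 − 15 = 5.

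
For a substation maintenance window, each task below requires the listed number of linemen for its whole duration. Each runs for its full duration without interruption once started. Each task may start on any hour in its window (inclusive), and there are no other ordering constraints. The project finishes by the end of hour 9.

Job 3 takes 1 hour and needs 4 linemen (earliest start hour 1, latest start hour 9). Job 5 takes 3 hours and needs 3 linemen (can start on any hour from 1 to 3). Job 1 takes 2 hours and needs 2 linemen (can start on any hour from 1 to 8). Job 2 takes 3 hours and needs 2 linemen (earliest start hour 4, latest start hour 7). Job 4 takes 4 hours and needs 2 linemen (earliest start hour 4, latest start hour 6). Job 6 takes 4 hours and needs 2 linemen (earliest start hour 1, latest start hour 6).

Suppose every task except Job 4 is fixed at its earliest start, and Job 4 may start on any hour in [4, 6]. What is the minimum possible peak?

11

Job 4@4: h1:11  h2:7  h3:5  h4:6  h5:4  h6:4  h7:2  h8:0  h9:0 → peak 11
Job 4@5: h1:11  h2:7  h3:5  h4:4  h5:4  h6:4  h7:2  h8:2  h9:0 → peak 11
Job 4@6: h1:11  h2:7  h3:5  h4:4  h5:2  h6:4  h7:2  h8:2  h9:2 → peak 11
Best is Job 4@4, peak 11.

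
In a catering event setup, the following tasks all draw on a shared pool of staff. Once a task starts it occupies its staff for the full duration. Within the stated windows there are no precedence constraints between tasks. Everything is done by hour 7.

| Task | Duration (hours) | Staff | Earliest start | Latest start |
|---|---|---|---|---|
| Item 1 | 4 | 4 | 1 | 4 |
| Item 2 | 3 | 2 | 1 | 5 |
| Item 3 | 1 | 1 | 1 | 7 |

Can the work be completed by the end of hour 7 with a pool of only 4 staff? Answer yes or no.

yes

Schedule Item 1@1, Item 2@5, Item 3@5: h1:4  h2:4  h3:4  h4:4  h5:3  h6:2  h7:2 — peak 4 ≤ 4.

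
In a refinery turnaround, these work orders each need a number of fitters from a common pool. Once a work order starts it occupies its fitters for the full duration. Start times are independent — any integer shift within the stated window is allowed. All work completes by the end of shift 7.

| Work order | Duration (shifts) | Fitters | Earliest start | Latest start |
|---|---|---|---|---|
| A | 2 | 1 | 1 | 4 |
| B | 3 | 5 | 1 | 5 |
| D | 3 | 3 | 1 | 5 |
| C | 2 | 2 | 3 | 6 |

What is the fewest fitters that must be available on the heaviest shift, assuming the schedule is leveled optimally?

Early-start (A@1, B@1, D@1, C@3) gives peak 10: s1:9  s2:9  s3:10  s4:2  s5:0  s6:0  s7:0.
Shift B→5.
Schedule A@1, B@5, D@1, C@3: s1:4  s2:4  s3:5  s4:2  s5:5  s6:5  s7:5 — peak 5.
Total fitter-shifts = 30 over 7 shifts ⇒ peak ≥ ⌈30/7⌉ = 5, so 5 is optimal.

5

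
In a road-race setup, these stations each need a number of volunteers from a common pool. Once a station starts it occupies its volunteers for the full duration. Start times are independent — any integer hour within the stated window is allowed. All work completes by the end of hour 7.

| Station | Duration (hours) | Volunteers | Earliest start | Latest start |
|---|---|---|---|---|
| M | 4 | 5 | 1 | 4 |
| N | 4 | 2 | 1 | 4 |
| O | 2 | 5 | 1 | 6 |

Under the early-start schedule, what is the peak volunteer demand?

12

Early-start schedule: M@1, N@1, O@1.
Load per hour: hour 1: 12, hour 2: 12, hour 3: 7, hour 4: 7, hour 5: 0, hour 6: 0, hour 7: 0.
Peak is 12.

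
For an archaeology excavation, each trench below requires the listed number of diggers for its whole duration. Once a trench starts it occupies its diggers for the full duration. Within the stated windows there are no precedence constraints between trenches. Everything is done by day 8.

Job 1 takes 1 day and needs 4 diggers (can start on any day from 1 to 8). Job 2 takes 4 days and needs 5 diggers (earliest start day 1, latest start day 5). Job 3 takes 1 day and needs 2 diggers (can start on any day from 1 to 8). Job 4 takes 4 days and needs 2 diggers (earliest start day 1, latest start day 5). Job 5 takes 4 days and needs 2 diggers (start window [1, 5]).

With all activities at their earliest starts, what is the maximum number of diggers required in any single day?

15

Early-start schedule: Job 1@1, Job 2@1, Job 3@1, Job 4@1, Job 5@1.
Load per day: day 1: 15, day 2: 9, day 3: 9, day 4: 9, day 5: 0, day 6: 0, day 7: 0, day 8: 0.
Peak is 15.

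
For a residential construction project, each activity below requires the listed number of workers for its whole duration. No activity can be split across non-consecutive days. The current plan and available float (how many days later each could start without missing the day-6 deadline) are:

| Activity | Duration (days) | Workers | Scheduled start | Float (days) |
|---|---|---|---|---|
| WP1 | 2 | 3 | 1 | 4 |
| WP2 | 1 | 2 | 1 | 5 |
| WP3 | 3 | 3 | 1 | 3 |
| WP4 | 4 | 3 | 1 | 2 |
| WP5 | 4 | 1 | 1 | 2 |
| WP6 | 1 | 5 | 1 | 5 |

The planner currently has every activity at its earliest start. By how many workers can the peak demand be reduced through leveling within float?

Early-start peak: d1:17  d2:10  d3:7  d4:4  d5:0  d6:0 ⇒ 17.
Leveled (WP1@1, WP2@1, WP3@3, WP4@2, WP5@1, WP6@6): d1:6  d2:7  d3:7  d4:7  d5:6  d6:5 ⇒ 7.
Reduction 17 − 7 = 10.

10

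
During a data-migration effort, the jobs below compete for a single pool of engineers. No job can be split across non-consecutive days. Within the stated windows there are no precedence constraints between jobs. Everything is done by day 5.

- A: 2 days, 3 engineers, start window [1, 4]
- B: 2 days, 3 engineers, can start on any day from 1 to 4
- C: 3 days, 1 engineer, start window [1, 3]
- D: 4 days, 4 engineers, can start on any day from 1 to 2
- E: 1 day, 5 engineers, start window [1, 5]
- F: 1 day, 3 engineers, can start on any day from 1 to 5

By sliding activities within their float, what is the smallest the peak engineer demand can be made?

Early-start (A@1, B@1, C@1, D@1, E@1, F@1) gives peak 19: d1:19  d2:11  d3:5  d4:4  d5:0.
Shift B→3, E→5, F→5.
Schedule A@1, B@3, C@1, D@1, E@5, F@5: d1:8  d2:8  d3:8  d4:7  d5:8 — peak 8.
Total engineer-days = 39 over 5 days ⇒ peak ≥ ⌈39/5⌉ = 8, so 8 is optimal.

8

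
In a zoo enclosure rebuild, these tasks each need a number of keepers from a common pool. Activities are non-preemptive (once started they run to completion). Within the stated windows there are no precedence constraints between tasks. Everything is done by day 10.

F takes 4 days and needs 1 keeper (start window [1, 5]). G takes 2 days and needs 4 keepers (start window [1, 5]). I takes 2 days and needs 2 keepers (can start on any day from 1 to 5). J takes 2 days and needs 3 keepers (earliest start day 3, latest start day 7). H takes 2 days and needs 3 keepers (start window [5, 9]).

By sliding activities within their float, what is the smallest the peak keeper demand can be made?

4

Early-start (F@1, G@1, I@1, J@3, H@5) gives peak 7: d1:7  d2:7  d3:4  d4:4  d5:3  d6:3  d7:0  d8:0  d9:0  d10:0.
Shift G→5, H→7.
Schedule F@1, G@5, I@1, J@3, H@7: d1:3  d2:3  d3:4  d4:4  d5:4  d6:4  d7:3  d8:3  d9:0  d10:0 — peak 4.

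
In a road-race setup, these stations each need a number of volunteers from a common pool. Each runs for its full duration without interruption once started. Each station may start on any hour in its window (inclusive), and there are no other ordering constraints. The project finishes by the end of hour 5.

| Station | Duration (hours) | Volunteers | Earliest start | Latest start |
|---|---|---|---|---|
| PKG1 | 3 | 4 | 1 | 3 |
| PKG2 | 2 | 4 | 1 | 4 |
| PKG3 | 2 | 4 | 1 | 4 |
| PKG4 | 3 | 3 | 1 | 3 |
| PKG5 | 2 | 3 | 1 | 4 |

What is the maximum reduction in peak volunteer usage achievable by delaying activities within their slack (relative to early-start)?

Early-start peak: h1:18  h2:18  h3:7  h4:0  h5:0 ⇒ 18.
Leveled (PKG1@1, PKG2@1, PKG3@4, PKG4@3, PKG5@3): h1:8  h2:8  h3:10  h4:10  h5:7 ⇒ 10.
Reduction 18 − 10 = 8.

8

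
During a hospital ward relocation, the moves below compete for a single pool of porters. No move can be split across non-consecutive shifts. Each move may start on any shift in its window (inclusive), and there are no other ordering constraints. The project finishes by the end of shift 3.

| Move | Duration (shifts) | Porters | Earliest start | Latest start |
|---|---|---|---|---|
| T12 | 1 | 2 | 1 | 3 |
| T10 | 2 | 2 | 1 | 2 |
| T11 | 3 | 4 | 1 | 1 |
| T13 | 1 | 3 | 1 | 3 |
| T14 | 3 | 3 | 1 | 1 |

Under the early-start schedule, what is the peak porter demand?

Early-start schedule: T12@1, T10@1, T11@1, T13@1, T14@1.
Load per shift: shift 1: 14, shift 2: 9, shift 3: 7.
Peak is 14.

14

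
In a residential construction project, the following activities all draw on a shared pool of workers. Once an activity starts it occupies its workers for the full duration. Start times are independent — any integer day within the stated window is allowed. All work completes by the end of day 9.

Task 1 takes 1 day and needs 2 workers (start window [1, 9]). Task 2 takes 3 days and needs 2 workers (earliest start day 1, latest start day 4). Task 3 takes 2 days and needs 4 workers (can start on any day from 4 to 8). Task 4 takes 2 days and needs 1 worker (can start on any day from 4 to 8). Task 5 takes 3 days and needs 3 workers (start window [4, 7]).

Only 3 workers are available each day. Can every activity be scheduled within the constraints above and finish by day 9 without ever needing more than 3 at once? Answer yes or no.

no

The minimum achievable peak is 4; 3 < 4, so no feasible schedule stays within the cap.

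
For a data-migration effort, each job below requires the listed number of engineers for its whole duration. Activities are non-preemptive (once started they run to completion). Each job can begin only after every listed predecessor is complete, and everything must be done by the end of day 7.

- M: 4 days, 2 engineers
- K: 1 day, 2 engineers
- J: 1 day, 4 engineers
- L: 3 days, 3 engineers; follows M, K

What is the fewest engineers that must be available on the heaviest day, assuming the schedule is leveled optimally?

6

Early-start (M@1, K@1, J@1, L@5) gives peak 8: d1:8  d2:2  d3:2  d4:2  d5:3  d6:3  d7:3.
Shift J→2.
Schedule M@1, K@1, J@2, L@5: d1:4  d2:6  d3:2  d4:2  d5:3  d6:3  d7:3 — peak 6.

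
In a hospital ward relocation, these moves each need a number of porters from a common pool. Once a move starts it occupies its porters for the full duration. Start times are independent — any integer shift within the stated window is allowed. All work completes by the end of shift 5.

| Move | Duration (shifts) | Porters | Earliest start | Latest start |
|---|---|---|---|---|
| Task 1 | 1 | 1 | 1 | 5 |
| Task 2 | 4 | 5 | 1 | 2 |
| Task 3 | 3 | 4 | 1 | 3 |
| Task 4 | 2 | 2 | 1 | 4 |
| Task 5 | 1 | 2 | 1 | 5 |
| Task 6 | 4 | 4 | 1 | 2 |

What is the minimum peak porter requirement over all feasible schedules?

Early-start (Task 1@1, Task 2@1, Task 3@1, Task 4@1, Task 5@1, Task 6@1) gives peak 18: s1:18  s2:15  s3:13  s4:9  s5:0.
Shift Task 4→4, Task 6→2.
Schedule Task 1@1, Task 2@1, Task 3@1, Task 4@4, Task 5@1, Task 6@2: s1:12  s2:13  s3:13  s4:11  s5:6 — peak 13.

13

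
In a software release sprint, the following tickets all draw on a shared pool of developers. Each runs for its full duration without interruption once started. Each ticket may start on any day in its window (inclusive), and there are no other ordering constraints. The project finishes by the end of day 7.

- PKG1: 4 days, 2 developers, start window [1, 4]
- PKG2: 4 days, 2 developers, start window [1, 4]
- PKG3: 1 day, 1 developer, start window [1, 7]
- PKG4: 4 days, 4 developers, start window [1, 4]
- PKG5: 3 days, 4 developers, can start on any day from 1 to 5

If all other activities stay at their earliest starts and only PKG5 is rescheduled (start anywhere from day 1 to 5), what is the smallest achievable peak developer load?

9

PKG5@1: d1:13  d2:12  d3:12  d4:8  d5:0  d6:0  d7:0 → peak 13
PKG5@2: d1:9  d2:12  d3:12  d4:12  d5:0  d6:0  d7:0 → peak 12
PKG5@3: d1:9  d2:8  d3:12  d4:12  d5:4  d6:0  d7:0 → peak 12
PKG5@4: d1:9  d2:8  d3:8  d4:12  d5:4  d6:4  d7:0 → peak 12
PKG5@5: d1:9  d2:8  d3:8  d4:8  d5:4  d6:4  d7:4 → peak 9
Best is PKG5@5, peak 9.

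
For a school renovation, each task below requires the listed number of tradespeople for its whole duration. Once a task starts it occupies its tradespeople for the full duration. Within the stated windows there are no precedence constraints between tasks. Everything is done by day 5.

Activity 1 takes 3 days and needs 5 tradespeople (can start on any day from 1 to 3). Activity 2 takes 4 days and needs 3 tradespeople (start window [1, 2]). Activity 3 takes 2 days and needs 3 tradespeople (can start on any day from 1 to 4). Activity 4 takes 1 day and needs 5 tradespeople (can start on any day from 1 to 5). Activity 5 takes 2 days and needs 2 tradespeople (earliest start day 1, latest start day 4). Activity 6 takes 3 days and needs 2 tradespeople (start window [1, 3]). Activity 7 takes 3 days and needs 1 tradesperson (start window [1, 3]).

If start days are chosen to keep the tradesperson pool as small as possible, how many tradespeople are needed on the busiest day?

11

Early-start (Activity 1@1, Activity 2@1, Activity 3@1, Activity 4@1, Activity 5@1, Activity 6@1, Activity 7@1) gives peak 21: d1:21  d2:16  d3:11  d4:3  d5:0.
Shift Activity 4→5, Activity 5→4, Activity 6→3, Activity 7→3.
Schedule Activity 1@1, Activity 2@1, Activity 3@1, Activity 4@5, Activity 5@4, Activity 6@3, Activity 7@3: d1:11  d2:11  d3:11  d4:8  d5:10 — peak 11.
Total tradesperson-days = 51 over 5 days ⇒ peak ≥ ⌈51/5⌉ = 11, so 11 is optimal.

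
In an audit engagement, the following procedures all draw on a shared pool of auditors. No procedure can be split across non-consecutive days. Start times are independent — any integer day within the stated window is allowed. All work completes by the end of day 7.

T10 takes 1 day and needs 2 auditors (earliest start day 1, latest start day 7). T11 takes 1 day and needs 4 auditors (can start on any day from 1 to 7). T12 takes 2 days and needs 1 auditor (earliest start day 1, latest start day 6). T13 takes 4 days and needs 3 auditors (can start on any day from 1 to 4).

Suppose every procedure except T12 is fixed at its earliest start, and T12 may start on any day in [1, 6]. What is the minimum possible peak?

T12@1: d1:10  d2:4  d3:3  d4:3  d5:0  d6:0  d7:0 → peak 10
T12@2: d1:9  d2:4  d3:4  d4:3  d5:0  d6:0  d7:0 → peak 9
T12@3: d1:9  d2:3  d3:4  d4:4  d5:0  d6:0  d7:0 → peak 9
T12@4: d1:9  d2:3  d3:3  d4:4  d5:1  d6:0  d7:0 → peak 9
T12@5: d1:9  d2:3  d3:3  d4:3  d5:1  d6:1  d7:0 → peak 9
T12@6: d1:9  d2:3  d3:3  d4:3  d5:0  d6:1  d7:1 → peak 9
Best is T12@2, peak 9.

9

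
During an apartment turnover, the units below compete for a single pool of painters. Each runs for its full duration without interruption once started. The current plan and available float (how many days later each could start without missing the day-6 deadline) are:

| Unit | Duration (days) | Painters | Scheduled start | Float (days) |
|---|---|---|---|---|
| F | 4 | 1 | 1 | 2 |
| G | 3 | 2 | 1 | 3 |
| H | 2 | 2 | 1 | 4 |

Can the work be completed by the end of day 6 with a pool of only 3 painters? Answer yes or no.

yes

Schedule F@1, G@1, H@4: d1:3  d2:3  d3:3  d4:3  d5:2  d6:0 — peak 3 ≤ 3.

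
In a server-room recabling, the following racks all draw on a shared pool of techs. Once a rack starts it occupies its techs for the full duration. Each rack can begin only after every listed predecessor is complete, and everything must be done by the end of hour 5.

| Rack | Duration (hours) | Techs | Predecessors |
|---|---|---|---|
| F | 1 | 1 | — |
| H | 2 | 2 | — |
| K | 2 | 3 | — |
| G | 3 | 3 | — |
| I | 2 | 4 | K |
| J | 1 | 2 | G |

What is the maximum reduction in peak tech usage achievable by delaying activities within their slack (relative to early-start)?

Early-start peak: h1:9  h2:8  h3:7  h4:6  h5:0 ⇒ 9.
Leveled (F@3, H@3, K@1, G@1, I@4, J@5): h1:6  h2:6  h3:6  h4:6  h5:6 ⇒ 6.
Reduction 9 − 6 = 3.

3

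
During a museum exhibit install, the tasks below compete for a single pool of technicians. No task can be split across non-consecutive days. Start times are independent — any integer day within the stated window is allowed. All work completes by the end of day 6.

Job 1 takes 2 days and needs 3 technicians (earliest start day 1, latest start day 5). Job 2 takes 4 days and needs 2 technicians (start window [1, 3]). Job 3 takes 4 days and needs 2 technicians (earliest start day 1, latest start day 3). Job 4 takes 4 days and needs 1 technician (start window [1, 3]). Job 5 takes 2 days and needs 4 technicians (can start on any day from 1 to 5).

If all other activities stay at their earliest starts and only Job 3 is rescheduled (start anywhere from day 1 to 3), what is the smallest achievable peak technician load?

10

Job 3@1: d1:12  d2:12  d3:5  d4:5  d5:0  d6:0 → peak 12
Job 3@2: d1:10  d2:12  d3:5  d4:5  d5:2  d6:0 → peak 12
Job 3@3: d1:10  d2:10  d3:5  d4:5  d5:2  d6:2 → peak 10
Best is Job 3@3, peak 10.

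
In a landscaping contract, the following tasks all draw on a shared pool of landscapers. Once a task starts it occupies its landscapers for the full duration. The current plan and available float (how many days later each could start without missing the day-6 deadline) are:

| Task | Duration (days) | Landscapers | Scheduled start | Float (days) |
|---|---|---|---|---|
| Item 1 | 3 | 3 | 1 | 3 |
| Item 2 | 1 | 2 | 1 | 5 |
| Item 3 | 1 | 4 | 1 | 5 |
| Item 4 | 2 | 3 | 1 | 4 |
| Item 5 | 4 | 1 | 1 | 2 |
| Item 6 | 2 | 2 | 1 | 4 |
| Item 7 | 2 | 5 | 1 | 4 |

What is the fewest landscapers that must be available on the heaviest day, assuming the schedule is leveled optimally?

Early-start (Item 1@1, Item 2@1, Item 3@1, Item 4@1, Item 5@1, Item 6@1, Item 7@1) gives peak 20: d1:20  d2:14  d3:4  d4:1  d5:0  d6:0.
Shift Item 3→4, Item 4→2, Item 6→4, Item 7→5.
Schedule Item 1@1, Item 2@1, Item 3@4, Item 4@2, Item 5@1, Item 6@4, Item 7@5: d1:6  d2:7  d3:7  d4:7  d5:7  d6:5 — peak 7.
Total landscaper-days = 39 over 6 days ⇒ peak ≥ ⌈39/6⌉ = 7, so 7 is optimal.

7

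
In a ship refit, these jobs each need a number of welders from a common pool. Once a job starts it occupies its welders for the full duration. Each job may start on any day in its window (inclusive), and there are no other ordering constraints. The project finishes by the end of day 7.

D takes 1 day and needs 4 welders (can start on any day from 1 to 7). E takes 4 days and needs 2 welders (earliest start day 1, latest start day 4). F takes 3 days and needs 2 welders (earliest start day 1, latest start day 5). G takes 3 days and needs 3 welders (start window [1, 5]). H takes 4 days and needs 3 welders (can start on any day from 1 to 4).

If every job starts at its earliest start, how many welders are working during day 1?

14

At early start, day 1 has: D, E, F, G, H.
Demand: 4 + 2 + 2 + 3 + 3 = 14.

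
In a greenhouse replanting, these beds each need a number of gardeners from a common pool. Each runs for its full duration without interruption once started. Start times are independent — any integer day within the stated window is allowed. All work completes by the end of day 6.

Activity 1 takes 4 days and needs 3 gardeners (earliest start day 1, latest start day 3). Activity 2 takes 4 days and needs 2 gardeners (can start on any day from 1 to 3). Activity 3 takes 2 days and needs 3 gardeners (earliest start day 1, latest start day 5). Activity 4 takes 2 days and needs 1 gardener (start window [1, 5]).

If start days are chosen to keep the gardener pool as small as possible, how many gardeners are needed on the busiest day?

5

Early-start (Activity 1@1, Activity 2@1, Activity 3@1, Activity 4@1) gives peak 9: d1:9  d2:9  d3:5  d4:5  d5:0  d6:0.
Shift Activity 3→5, Activity 4→5.
Schedule Activity 1@1, Activity 2@1, Activity 3@5, Activity 4@5: d1:5  d2:5  d3:5  d4:5  d5:4  d6:4 — peak 5.
Total gardener-days = 28 over 6 days ⇒ peak ≥ ⌈28/6⌉ = 5, so 5 is optimal.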